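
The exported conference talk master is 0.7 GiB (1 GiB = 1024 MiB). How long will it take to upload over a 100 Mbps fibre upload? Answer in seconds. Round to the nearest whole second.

60 seconds

File: 0.7 GiB = 6013.0 Mb.
At 100 Mbps: 6013.0 / 100 = 60.1 s ≈ 60.1 seconds.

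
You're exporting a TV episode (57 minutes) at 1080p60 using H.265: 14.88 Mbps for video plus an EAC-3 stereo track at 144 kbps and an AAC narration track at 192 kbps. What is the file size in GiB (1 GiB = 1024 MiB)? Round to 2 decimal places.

6.06 GiB

57 min = 3420 s
Audio total: 144 + 192 = 336 kbps = 0.336 Mbps.
Total bitrate: 14.88 + 0.336 = 15.216 Mbps.
Stream data: 15.216 Mbps × 3420 s = 52038.7 Mb.
52,039 Mb = 6,504,840,000 bytes ÷ 1,073,741,824 = 6.058 GiB.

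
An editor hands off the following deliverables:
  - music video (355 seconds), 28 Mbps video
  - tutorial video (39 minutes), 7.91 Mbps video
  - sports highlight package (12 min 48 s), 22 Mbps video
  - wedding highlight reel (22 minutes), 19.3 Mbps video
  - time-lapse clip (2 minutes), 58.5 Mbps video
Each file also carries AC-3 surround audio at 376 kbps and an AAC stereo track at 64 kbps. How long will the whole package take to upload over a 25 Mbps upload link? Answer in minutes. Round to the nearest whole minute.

Audio total: 376 + 64 = 440 kbps = 0.440 Mbps.
music video: 28.440 Mbps × 355 s = 10096.2 Mb
tutorial video: 8.350 Mbps × 2340 s = 19539.0 Mb
sports highlight package: 22.440 Mbps × 768 s = 17233.9 Mb
wedding highlight reel: 19.740 Mbps × 1320 s = 26056.8 Mb
time-lapse clip: 58.940 Mbps × 120 s = 7072.8 Mb
Total: 79998.7 Mb = 9999.8 MB.
At 25 Mbps: 79998.7 / 25 = 3200 s ≈ 53.3 minutes.

53 minutes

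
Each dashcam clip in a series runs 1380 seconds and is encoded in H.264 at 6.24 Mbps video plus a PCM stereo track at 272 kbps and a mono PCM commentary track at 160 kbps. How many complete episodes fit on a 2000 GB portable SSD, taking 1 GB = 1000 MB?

Audio total: 272 + 160 = 432 kbps = 0.432 Mbps.
Total bitrate: 6.672 Mbps.
Per item: 6.672 Mbps × 1380 s = 9,207 Mb = 1,151 MB.
Capacity: 2000 GB = 16,000,000 Mb; 1737.74 items → 1737 complete.

1737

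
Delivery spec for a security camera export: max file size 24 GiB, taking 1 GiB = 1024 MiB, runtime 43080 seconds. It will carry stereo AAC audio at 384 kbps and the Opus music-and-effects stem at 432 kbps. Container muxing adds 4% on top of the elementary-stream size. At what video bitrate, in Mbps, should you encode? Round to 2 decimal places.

Budget: 24 GiB = 206158.4 Mb.
Stream payload after overhead: 206158.4 / 1.04 = 198229.3 Mb.
Total bitrate budget: 198229.3 Mb / 43080 s = 4.601 Mbps.
Audio total: 384 + 432 = 816 kbps = 0.816 Mbps.
Video: 4.601 − 0.816 = 3.785 Mbps.

3.79 Mbps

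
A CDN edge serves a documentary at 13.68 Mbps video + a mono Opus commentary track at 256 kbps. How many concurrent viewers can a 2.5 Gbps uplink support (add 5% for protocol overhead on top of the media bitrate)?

Audio: 256 kbps = 0.256 Mbps.
Per-viewer media rate: 13.936 Mbps.
On the wire with 5% overhead: 14.633 Mbps.
2.5 Gbps = 2,500 Mbps; 2,500 / 14.633 = 170.85 → 170 viewers.

170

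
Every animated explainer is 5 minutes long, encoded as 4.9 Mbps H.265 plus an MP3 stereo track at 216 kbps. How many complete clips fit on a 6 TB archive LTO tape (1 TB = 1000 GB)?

31274

5 min = 300 s
Audio: 216 kbps = 0.216 Mbps.
Total bitrate: 5.116 Mbps.
Per item: 5.116 Mbps × 300 s = 1,535 Mb = 191.8 MB.
Capacity: 6 TB = 48,000,000 Mb; 31274.43 items → 31274 complete.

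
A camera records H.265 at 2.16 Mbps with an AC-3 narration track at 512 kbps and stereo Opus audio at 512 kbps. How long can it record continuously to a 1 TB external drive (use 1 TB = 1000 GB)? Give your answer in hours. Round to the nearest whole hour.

Audio total: 512 + 512 = 1024 kbps = 1.024 Mbps.
Total bitrate: 2.16 + 1.024 = 3.184 Mbps.
Capacity: 1 TB = 8,000,000 Mb.
Recording time: 8,000,000 / 3.184 = 2,512,563 s ≈ 698 hours.

698 hours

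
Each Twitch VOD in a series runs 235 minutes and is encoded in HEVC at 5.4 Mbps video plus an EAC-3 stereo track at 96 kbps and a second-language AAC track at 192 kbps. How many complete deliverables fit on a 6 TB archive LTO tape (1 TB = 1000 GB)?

598

235 min = 14100 s
Audio total: 96 + 192 = 288 kbps = 0.288 Mbps.
Total bitrate: 5.688 Mbps.
Per item: 5.688 Mbps × 14100 s = 80,201 Mb = 10,025 MB.
Capacity: 6 TB = 48,000,000 Mb; 598.50 items → 598 complete.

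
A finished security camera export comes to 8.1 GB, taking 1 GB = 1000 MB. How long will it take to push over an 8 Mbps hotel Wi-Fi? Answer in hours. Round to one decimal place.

2.3 hours

File: 8.1 GB = 64800.0 Mb.
At 8 Mbps: 64800.0 / 8 = 8100.0 s ≈ 2.25 hours.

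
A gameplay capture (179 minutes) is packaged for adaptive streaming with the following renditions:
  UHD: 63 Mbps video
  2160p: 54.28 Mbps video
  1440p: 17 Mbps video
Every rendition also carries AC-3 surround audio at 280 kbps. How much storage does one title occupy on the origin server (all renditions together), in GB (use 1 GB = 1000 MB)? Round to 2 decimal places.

181.40 GB

179 min = 10740 s
Audio: 280 kbps = 0.280 Mbps.
Sum of rendition bitrates: (63+0.280) + (54.28+0.280) + (17+0.280) = 135.120 Mbps.
× 10740 s = 1,451,189 Mb = 181,399 MB = 181.4 GB.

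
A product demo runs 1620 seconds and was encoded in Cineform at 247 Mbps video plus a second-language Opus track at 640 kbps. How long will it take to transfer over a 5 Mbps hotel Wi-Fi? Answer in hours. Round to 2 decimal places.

Audio: 640 kbps = 0.640 Mbps.
Total bitrate: 247.640 Mbps.
File: 247.640 Mbps × 1620 s = 401176.8 Mb.
At 5 Mbps: 401176.8 / 5 = 80235.4 s ≈ 22.3 hours.

22.29 hours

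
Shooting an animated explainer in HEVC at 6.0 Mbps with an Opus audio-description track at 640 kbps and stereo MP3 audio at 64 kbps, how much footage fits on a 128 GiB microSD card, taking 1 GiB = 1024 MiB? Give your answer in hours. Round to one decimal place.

Audio total: 640 + 64 = 704 kbps = 0.704 Mbps.
Total bitrate: 6.0 + 0.704 = 6.704 Mbps.
Capacity: 128 GiB = 1,099,512 Mb.
Recording time: 1,099,512 / 6.704 = 164,008 s ≈ 45.6 hours.

45.6 hours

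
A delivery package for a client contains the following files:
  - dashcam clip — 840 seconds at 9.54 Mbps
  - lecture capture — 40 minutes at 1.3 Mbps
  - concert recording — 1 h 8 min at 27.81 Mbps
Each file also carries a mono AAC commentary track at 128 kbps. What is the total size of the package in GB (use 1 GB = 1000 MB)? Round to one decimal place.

15.7 GB

Audio: 128 kbps = 0.128 Mbps.
dashcam clip: 9.668 Mbps × 840 s = 8121.1 Mb
lecture capture: 1.428 Mbps × 2400 s = 3427.2 Mb
concert recording: 27.938 Mbps × 4080 s = 113987.0 Mb
Total: 125535.4 Mb = 15691.9 MB.
= 15.69 GB.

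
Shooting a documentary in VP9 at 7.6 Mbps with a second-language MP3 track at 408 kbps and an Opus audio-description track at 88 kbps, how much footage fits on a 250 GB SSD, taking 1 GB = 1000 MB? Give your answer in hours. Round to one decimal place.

68.6 hours

Audio total: 408 + 88 = 496 kbps = 0.496 Mbps.
Total bitrate: 7.6 + 0.496 = 8.096 Mbps.
Capacity: 250 GB = 2,000,000 Mb.
Recording time: 2,000,000 / 8.096 = 247,036 s ≈ 68.6 hours.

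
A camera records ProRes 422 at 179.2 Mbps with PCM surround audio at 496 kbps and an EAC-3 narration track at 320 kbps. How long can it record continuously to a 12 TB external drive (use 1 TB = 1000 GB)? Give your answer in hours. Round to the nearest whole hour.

148 hours

Audio total: 496 + 320 = 816 kbps = 0.816 Mbps.
Total bitrate: 179.2 + 0.816 = 180.016 Mbps.
Capacity: 12 TB = 96,000,000 Mb.
Recording time: 96,000,000 / 180.016 = 533,286 s ≈ 148 hours.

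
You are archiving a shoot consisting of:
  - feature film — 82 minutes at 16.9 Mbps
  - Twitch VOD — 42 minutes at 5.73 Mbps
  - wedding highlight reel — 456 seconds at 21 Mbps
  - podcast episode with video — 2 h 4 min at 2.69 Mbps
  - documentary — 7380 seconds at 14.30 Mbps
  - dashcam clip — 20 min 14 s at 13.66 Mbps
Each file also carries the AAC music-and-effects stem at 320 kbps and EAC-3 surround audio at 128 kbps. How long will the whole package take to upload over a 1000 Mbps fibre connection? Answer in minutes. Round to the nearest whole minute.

Audio total: 320 + 128 = 448 kbps = 0.448 Mbps.
feature film: 17.348 Mbps × 4920 s = 85352.2 Mb
Twitch VOD: 6.178 Mbps × 2520 s = 15568.6 Mb
wedding highlight reel: 21.448 Mbps × 456 s = 9780.3 Mb
podcast episode with video: 3.138 Mbps × 7440 s = 23346.7 Mb
documentary: 14.748 Mbps × 7380 s = 108840.2 Mb
dashcam clip: 14.108 Mbps × 1214 s = 17127.1 Mb
Total: 260015.1 Mb = 32501.9 MB.
At 1000 Mbps: 260015.1 / 1000 = 260 s ≈ 4.33 minutes.

4 minutes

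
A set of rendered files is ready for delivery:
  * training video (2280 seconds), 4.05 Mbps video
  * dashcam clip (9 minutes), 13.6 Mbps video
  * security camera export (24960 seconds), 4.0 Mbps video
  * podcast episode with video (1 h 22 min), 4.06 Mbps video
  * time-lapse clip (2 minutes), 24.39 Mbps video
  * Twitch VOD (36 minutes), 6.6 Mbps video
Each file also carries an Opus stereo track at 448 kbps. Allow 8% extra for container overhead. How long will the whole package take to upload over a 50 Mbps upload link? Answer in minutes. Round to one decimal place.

Audio: 448 kbps = 0.448 Mbps.
training video: 4.498 Mbps × 2280 s × 1.08 = 11075.9 Mb
dashcam clip: 14.048 Mbps × 540 s × 1.08 = 8192.8 Mb
security camera export: 4.448 Mbps × 24960 s × 1.08 = 119903.8 Mb
podcast episode with video: 4.508 Mbps × 4920 s × 1.08 = 23953.7 Mb
time-lapse clip: 24.838 Mbps × 120 s × 1.08 = 3219.0 Mb
Twitch VOD: 7.048 Mbps × 2160 s × 1.08 = 16441.6 Mb
Total: 182786.8 Mb = 22848.4 MB.
At 50 Mbps: 182786.8 / 50 = 3656 s ≈ 60.9 minutes.

60.9 minutes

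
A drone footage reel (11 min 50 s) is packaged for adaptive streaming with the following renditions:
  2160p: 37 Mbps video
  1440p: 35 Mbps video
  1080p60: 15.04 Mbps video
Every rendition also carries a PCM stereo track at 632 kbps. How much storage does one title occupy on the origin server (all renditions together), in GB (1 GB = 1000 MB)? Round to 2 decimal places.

7.89 GB

11 min 50 s = 710 s
Audio: 632 kbps = 0.632 Mbps.
Sum of rendition bitrates: (37+0.632) + (35+0.632) + (15.04+0.632) = 88.936 Mbps.
× 710 s = 63,145 Mb = 7,893 MB = 7.893 GB.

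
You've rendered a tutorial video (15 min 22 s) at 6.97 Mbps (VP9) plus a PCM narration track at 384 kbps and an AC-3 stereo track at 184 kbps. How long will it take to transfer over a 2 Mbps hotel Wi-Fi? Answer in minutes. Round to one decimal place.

15 min 22 s = 922 s
Audio total: 384 + 184 = 568 kbps = 0.568 Mbps.
Total bitrate: 7.538 Mbps.
File: 7.538 Mbps × 922 s = 6950.0 Mb.
At 2 Mbps: 6950.0 / 2 = 3475.0 s ≈ 57.9 minutes.

57.9 minutes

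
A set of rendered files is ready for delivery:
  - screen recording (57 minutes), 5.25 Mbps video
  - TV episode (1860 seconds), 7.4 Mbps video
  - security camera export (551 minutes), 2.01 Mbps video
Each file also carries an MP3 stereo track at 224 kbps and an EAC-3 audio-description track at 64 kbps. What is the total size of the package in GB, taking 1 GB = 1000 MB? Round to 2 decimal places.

Audio total: 224 + 64 = 288 kbps = 0.288 Mbps.
screen recording: 5.538 Mbps × 3420 s = 18940.0 Mb
TV episode: 7.688 Mbps × 1860 s = 14299.7 Mb
security camera export: 2.298 Mbps × 33060 s = 75971.9 Mb
Total: 109211.5 Mb = 13651.4 MB.
= 13.65 GB.

13.65 GB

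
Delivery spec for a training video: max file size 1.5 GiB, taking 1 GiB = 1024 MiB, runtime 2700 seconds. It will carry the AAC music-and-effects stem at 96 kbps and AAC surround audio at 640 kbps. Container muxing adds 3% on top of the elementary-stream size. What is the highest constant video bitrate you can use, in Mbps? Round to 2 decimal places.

Budget: 1.5 GiB = 12884.9 Mb.
Stream payload after overhead: 12884.9 / 1.03 = 12509.6 Mb.
Total bitrate budget: 12509.6 Mb / 2700 s = 4.633 Mbps.
Audio total: 96 + 640 = 736 kbps = 0.736 Mbps.
Video: 4.633 − 0.736 = 3.897 Mbps.

3.90 Mbps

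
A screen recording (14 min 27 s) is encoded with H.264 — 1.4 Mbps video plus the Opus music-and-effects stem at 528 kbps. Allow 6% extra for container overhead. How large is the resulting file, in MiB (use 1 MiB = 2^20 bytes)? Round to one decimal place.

14 min 27 s = 867 s
Audio: 528 kbps = 0.528 Mbps.
Total bitrate: 1.4 + 0.528 = 1.928 Mbps.
Stream data: 1.928 Mbps × 867 s = 1671.6 Mb.
With 6% container overhead: ×1.06.
1,772 Mb = 221,483,820 bytes ÷ 1,048,576 = 211.2 MiB.

211.2 MiB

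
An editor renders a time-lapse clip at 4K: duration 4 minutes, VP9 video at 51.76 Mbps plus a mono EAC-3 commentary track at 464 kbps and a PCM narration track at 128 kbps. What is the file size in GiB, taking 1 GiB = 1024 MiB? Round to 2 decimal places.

4 min = 240 s
Audio total: 464 + 128 = 592 kbps = 0.592 Mbps.
Total bitrate: 51.76 + 0.592 = 52.352 Mbps.
Stream data: 52.352 Mbps × 240 s = 12564.5 Mb.
12,564 Mb = 1,570,560,000 bytes ÷ 1,073,741,824 = 1.463 GiB.

1.46 GiB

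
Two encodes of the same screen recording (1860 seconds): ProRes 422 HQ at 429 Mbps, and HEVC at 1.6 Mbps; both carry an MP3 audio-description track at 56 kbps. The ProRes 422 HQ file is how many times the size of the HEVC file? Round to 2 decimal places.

259.09

Audio: 56 kbps = 0.056 Mbps.
ProRes 422 HQ: 429.056 Mbps × 1860 s = 798044.2 Mb = 92.905 GiB.
HEVC: 1.656 Mbps × 1860 s = 3080.2 Mb = 0.359 GiB.
Ratio: 92.905 / 0.359 = 259.092.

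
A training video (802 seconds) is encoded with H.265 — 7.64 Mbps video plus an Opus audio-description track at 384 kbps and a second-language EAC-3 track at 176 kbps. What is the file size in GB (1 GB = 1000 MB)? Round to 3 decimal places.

0.822 GB

Audio total: 384 + 176 = 560 kbps = 0.560 Mbps.
Total bitrate: 7.64 + 0.560 = 8.200 Mbps.
Stream data: 8.200 Mbps × 802 s = 6576.4 Mb.
6,576 Mb ÷ 8 = 822.0 MB → 0.822 GB.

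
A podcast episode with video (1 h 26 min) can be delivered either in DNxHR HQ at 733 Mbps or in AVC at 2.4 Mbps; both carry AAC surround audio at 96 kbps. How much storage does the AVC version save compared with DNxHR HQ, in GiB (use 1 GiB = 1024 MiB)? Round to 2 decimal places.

1 h 26 min = 86 min = 5160 s
Audio: 96 kbps = 0.096 Mbps.
DNxHR HQ: 733.096 Mbps × 5160 s = 3782775.4 Mb = 440.373 GiB.
AVC: 2.496 Mbps × 5160 s = 12879.4 Mb = 1.499 GiB.
Saving: 440.373 − 1.499 = 438.874 GiB.

438.87 GiB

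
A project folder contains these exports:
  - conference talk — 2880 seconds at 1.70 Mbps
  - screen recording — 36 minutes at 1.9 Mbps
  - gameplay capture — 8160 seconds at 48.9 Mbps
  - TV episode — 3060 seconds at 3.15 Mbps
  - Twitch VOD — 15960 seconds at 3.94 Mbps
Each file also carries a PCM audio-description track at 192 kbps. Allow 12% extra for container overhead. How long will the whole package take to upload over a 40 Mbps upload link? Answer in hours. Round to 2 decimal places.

3.79 hours

Audio: 192 kbps = 0.192 Mbps.
conference talk: 1.892 Mbps × 2880 s × 1.12 = 6102.8 Mb
screen recording: 2.092 Mbps × 2160 s × 1.12 = 5061.0 Mb
gameplay capture: 49.092 Mbps × 8160 s × 1.12 = 448661.6 Mb
TV episode: 3.342 Mbps × 3060 s × 1.12 = 11453.7 Mb
Twitch VOD: 4.132 Mbps × 15960 s × 1.12 = 73860.3 Mb
Total: 545139.4 Mb = 68142.4 MB.
At 40 Mbps: 545139.4 / 40 = 13628 s ≈ 3.79 hours.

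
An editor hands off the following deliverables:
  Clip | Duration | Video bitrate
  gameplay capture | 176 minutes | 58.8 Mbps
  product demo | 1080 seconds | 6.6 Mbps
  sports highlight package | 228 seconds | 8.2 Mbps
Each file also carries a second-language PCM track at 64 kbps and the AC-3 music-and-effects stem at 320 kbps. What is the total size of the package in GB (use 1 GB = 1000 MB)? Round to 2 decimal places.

79.31 GB

Audio total: 64 + 320 = 384 kbps = 0.384 Mbps.
gameplay capture: 59.184 Mbps × 10560 s = 624983.0 Mb
product demo: 6.984 Mbps × 1080 s = 7542.7 Mb
sports highlight package: 8.584 Mbps × 228 s = 1957.2 Mb
Total: 634482.9 Mb = 79310.4 MB.
= 79.31 GB.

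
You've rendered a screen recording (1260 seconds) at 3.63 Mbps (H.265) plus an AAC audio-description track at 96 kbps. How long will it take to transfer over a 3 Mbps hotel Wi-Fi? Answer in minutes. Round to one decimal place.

26.1 minutes

Audio: 96 kbps = 0.096 Mbps.
Total bitrate: 3.726 Mbps.
File: 3.726 Mbps × 1260 s = 4694.8 Mb.
At 3 Mbps: 4694.8 / 3 = 1564.9 s ≈ 26.1 minutes.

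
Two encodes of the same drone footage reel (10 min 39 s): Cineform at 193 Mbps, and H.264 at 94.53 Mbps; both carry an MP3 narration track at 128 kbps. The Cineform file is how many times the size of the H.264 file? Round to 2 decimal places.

10 min 39 s = 639 s
Audio: 128 kbps = 0.128 Mbps.
Cineform: 193.128 Mbps × 639 s = 123408.8 Mb = 15.426 GB.
H.264: 94.658 Mbps × 639 s = 60486.5 Mb = 7.561 GB.
Ratio: 15.426 / 7.561 = 2.040.

2.04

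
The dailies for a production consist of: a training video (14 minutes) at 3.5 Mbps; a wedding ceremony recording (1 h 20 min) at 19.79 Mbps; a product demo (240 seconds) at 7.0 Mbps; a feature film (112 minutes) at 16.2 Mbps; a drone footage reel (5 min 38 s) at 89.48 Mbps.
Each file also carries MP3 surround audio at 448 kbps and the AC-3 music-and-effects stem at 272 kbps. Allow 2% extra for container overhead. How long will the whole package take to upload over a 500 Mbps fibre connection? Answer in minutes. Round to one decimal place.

8.4 minutes

Audio total: 448 + 272 = 720 kbps = 0.720 Mbps.
training video: 4.220 Mbps × 840 s × 1.02 = 3615.7 Mb
wedding ceremony recording: 20.510 Mbps × 4800 s × 1.02 = 100417.0 Mb
product demo: 7.720 Mbps × 240 s × 1.02 = 1889.9 Mb
feature film: 16.920 Mbps × 6720 s × 1.02 = 115976.4 Mb
drone footage reel: 90.200 Mbps × 338 s × 1.02 = 31097.4 Mb
Total: 252996.3 Mb = 31624.5 MB.
At 500 Mbps: 252996.3 / 500 = 506 s ≈ 8.43 minutes.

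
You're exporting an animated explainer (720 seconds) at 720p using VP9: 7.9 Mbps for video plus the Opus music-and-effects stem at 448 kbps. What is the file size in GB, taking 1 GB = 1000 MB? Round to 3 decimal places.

0.751 GB

Audio: 448 kbps = 0.448 Mbps.
Total bitrate: 7.9 + 0.448 = 8.348 Mbps.
Stream data: 8.348 Mbps × 720 s = 6010.6 Mb.
6,011 Mb ÷ 8 = 751.3 MB → 0.7513 GB.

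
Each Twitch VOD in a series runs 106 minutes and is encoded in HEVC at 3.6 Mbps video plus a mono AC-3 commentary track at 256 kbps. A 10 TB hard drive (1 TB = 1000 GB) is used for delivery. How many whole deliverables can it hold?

106 min = 6360 s
Audio: 256 kbps = 0.256 Mbps.
Total bitrate: 3.856 Mbps.
Per item: 3.856 Mbps × 6360 s = 24,524 Mb = 3,066 MB.
Capacity: 10 TB = 80,000,000 Mb; 3262.09 items → 3262 complete.

3262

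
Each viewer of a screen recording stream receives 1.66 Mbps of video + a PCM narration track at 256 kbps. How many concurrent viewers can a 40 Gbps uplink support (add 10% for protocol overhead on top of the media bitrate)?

Audio: 256 kbps = 0.256 Mbps.
Per-viewer media rate: 1.916 Mbps.
On the wire with 10% overhead: 2.108 Mbps.
40 Gbps = 40,000 Mbps; 40,000 / 2.108 = 18978.93 → 18978 viewers.

18978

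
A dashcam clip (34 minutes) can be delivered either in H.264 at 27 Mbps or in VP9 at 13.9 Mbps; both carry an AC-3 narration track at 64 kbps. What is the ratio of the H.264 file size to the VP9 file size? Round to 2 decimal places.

1.94

34 min = 2040 s
Audio: 64 kbps = 0.064 Mbps.
H.264: 27.064 Mbps × 2040 s = 55210.6 Mb = 6.901 GB.
VP9: 13.964 Mbps × 2040 s = 28486.6 Mb = 3.561 GB.
Ratio: 6.901 / 3.561 = 1.938.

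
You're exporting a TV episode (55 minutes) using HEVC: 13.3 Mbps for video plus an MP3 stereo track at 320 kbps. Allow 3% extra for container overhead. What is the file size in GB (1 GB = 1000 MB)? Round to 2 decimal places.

55 min = 3300 s
Audio: 320 kbps = 0.320 Mbps.
Total bitrate: 13.3 + 0.320 = 13.620 Mbps.
Stream data: 13.620 Mbps × 3300 s = 44946.0 Mb.
With 3% container overhead: ×1.03.
46,294 Mb ÷ 8 = 5,787 MB → 5.787 GB.

5.79 GB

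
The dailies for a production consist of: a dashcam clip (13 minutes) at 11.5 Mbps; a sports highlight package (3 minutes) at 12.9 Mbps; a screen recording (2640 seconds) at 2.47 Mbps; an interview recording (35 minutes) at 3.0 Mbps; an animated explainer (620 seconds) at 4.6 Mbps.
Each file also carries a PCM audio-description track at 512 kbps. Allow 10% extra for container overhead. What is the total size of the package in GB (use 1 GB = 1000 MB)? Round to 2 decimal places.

4.15 GB

Audio: 512 kbps = 0.512 Mbps.
dashcam clip: 12.012 Mbps × 780 s × 1.10 = 10306.3 Mb
sports highlight package: 13.412 Mbps × 180 s × 1.10 = 2655.6 Mb
screen recording: 2.982 Mbps × 2640 s × 1.10 = 8659.7 Mb
interview recording: 3.512 Mbps × 2100 s × 1.10 = 8112.7 Mb
animated explainer: 5.112 Mbps × 620 s × 1.10 = 3486.4 Mb
Total: 33220.7 Mb = 4152.6 MB.
= 4.153 GB.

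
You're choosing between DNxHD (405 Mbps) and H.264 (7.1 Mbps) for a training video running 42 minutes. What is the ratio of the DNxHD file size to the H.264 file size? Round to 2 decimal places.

57.04

42 min = 2520 s
DNxHD: 405.000 Mbps × 2520 s = 1020600.0 Mb = 118.813 GiB.
H.264: 7.100 Mbps × 2520 s = 17892.0 Mb = 2.083 GiB.
Ratio: 118.813 / 2.083 = 57.042.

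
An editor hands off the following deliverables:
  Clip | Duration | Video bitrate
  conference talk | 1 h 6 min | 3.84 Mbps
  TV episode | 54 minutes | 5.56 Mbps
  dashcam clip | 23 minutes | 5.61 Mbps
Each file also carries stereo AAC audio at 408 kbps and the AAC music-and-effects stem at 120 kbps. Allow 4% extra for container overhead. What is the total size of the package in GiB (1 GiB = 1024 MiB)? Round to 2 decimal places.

Audio total: 408 + 120 = 528 kbps = 0.528 Mbps.
conference talk: 4.368 Mbps × 3960 s × 1.04 = 17989.2 Mb
TV episode: 6.088 Mbps × 3240 s × 1.04 = 20514.1 Mb
dashcam clip: 6.138 Mbps × 1380 s × 1.04 = 8809.3 Mb
Total: 47312.6 Mb = 5914.1 MB.
= 5.508 GiB.

5.51 GiB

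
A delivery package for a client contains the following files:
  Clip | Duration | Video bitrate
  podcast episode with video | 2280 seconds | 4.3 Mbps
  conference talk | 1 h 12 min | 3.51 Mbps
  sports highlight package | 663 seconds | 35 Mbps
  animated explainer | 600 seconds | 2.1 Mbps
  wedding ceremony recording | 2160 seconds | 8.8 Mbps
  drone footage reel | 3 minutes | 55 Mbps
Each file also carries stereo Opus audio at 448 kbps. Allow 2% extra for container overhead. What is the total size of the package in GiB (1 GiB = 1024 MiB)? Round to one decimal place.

9.8 GiB

Audio: 448 kbps = 0.448 Mbps.
podcast episode with video: 4.748 Mbps × 2280 s × 1.02 = 11041.9 Mb
conference talk: 3.958 Mbps × 4320 s × 1.02 = 17440.5 Mb
sports highlight package: 35.448 Mbps × 663 s × 1.02 = 23972.1 Mb
animated explainer: 2.548 Mbps × 600 s × 1.02 = 1559.4 Mb
wedding ceremony recording: 9.248 Mbps × 2160 s × 1.02 = 20375.2 Mb
drone footage reel: 55.448 Mbps × 180 s × 1.02 = 10180.3 Mb
Total: 84569.4 Mb = 10571.2 MB.
= 9.845 GiB.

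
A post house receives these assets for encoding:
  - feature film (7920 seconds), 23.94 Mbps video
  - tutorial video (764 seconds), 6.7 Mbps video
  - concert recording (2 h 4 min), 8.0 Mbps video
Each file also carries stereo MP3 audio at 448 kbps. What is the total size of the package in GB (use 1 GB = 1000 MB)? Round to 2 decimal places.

32.68 GB

Audio: 448 kbps = 0.448 Mbps.
feature film: 24.388 Mbps × 7920 s = 193153.0 Mb
tutorial video: 7.148 Mbps × 764 s = 5461.1 Mb
concert recording: 8.448 Mbps × 7440 s = 62853.1 Mb
Total: 261467.2 Mb = 32683.4 MB.
= 32.68 GB.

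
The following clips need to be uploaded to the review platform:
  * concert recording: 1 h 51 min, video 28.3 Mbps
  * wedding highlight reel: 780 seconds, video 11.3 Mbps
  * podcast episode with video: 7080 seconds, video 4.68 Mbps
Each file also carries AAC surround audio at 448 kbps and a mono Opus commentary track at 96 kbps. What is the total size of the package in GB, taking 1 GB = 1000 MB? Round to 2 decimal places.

29.79 GB

Audio total: 448 + 96 = 544 kbps = 0.544 Mbps.
concert recording: 28.844 Mbps × 6660 s = 192101.0 Mb
wedding highlight reel: 11.844 Mbps × 780 s = 9238.3 Mb
podcast episode with video: 5.224 Mbps × 7080 s = 36985.9 Mb
Total: 238325.3 Mb = 29790.7 MB.
= 29.79 GB.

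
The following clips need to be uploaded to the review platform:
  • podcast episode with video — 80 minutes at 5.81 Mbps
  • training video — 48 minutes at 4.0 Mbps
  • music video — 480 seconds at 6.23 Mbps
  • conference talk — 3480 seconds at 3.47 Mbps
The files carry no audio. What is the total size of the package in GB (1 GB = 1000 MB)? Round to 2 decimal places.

6.81 GB

podcast episode with video: 5.810 Mbps × 4800 s = 27888.0 Mb
training video: 4.000 Mbps × 2880 s = 11520.0 Mb
music video: 6.230 Mbps × 480 s = 2990.4 Mb
conference talk: 3.470 Mbps × 3480 s = 12075.6 Mb
Total: 54474.0 Mb = 6809.2 MB.
= 6.809 GB.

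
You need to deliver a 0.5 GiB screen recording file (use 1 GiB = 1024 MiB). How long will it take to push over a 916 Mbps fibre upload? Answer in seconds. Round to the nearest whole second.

File: 0.5 GiB = 4295.0 Mb.
At 916 Mbps: 4295.0 / 916 = 4.7 s ≈ 4.69 seconds.

5 seconds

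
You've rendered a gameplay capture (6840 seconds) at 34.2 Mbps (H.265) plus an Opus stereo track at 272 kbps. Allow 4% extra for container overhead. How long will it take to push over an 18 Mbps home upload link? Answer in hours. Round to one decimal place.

Audio: 272 kbps = 0.272 Mbps.
Total bitrate: 34.472 Mbps.
File: 34.472 Mbps × 6840 s = 235788.5 Mb.
With 4% container overhead: ×1.04. → 245220.0 Mb.
At 18 Mbps: 245220.0 / 18 = 13623.3 s ≈ 3.78 hours.

3.8 hours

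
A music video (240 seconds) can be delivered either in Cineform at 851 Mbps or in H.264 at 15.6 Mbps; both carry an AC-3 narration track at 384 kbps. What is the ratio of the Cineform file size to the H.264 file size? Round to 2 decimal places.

Audio: 384 kbps = 0.384 Mbps.
Cineform: 851.384 Mbps × 240 s = 204332.2 Mb = 25.542 GB.
H.264: 15.984 Mbps × 240 s = 3836.2 Mb = 0.480 GB.
Ratio: 25.542 / 0.480 = 53.265.

53.26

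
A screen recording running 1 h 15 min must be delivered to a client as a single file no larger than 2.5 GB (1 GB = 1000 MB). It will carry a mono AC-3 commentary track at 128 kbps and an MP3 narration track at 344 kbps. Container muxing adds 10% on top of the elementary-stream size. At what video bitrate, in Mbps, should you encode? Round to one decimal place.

3.6 Mbps

Budget: 2.5 GB = 20000.0 Mb.
Stream payload after overhead: 20000.0 / 1.10 = 18181.8 Mb.
1 h 15 min = 75 min = 4500 s
Total bitrate budget: 18181.8 Mb / 4500 s = 4.040 Mbps.
Audio total: 128 + 344 = 472 kbps = 0.472 Mbps.
Video: 4.040 − 0.472 = 3.568 Mbps.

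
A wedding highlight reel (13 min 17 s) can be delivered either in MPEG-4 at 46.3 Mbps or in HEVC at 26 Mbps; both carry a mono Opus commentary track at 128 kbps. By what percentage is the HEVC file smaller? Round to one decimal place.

13 min 17 s = 797 s
Audio: 128 kbps = 0.128 Mbps.
MPEG-4: 46.428 Mbps × 797 s = 37003.1 Mb = 4.625 GB.
HEVC: 26.128 Mbps × 797 s = 20824.0 Mb = 2.603 GB.
Reduction: (1 − 2.603/4.625) × 100 = 43.72%.

43.7%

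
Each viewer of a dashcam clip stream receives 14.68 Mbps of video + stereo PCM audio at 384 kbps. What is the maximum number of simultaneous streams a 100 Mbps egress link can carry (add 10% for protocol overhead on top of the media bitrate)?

Audio: 384 kbps = 0.384 Mbps.
Per-viewer media rate: 15.064 Mbps.
On the wire with 10% overhead: 16.570 Mbps.
100 Mbps = 100.0 Mbps; 100.0 / 16.570 = 6.03 → 6 viewers.

6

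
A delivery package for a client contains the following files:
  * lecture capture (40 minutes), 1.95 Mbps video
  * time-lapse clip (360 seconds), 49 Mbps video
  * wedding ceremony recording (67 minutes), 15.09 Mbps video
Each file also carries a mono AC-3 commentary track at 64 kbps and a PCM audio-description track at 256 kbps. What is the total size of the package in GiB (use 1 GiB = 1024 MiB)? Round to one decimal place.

9.9 GiB

Audio total: 64 + 256 = 320 kbps = 0.320 Mbps.
lecture capture: 2.270 Mbps × 2400 s = 5448.0 Mb
time-lapse clip: 49.320 Mbps × 360 s = 17755.2 Mb
wedding ceremony recording: 15.410 Mbps × 4020 s = 61948.2 Mb
Total: 85151.4 Mb = 10643.9 MB.
= 9.913 GiB.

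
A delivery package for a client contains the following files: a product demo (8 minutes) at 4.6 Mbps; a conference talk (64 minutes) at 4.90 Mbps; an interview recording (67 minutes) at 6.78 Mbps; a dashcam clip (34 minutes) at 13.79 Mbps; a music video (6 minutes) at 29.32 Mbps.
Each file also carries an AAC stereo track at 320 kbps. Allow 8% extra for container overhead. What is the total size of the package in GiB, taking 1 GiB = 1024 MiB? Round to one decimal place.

11.4 GiB

Audio: 320 kbps = 0.320 Mbps.
product demo: 4.920 Mbps × 480 s × 1.08 = 2550.5 Mb
conference talk: 5.220 Mbps × 3840 s × 1.08 = 21648.4 Mb
interview recording: 7.100 Mbps × 4020 s × 1.08 = 30825.4 Mb
dashcam clip: 14.110 Mbps × 2040 s × 1.08 = 31087.2 Mb
music video: 29.640 Mbps × 360 s × 1.08 = 11524.0 Mb
Total: 97635.5 Mb = 12204.4 MB.
= 11.37 GiB.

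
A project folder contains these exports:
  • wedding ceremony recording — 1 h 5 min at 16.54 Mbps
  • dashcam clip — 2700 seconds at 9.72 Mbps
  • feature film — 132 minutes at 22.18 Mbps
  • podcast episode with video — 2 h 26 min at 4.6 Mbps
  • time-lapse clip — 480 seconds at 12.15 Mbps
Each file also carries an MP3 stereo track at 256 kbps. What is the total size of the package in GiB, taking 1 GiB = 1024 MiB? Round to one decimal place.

37.1 GiB

Audio: 256 kbps = 0.256 Mbps.
wedding ceremony recording: 16.796 Mbps × 3900 s = 65504.4 Mb
dashcam clip: 9.976 Mbps × 2700 s = 26935.2 Mb
feature film: 22.436 Mbps × 7920 s = 177693.1 Mb
podcast episode with video: 4.856 Mbps × 8760 s = 42538.6 Mb
time-lapse clip: 12.406 Mbps × 480 s = 5954.9 Mb
Total: 318626.2 Mb = 39828.3 MB.
= 37.09 GiB.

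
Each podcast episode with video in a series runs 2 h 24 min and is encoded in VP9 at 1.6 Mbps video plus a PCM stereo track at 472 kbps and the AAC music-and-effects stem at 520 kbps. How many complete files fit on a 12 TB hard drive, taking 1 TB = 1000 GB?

2 h 24 min = 144 min = 8640 s
Audio total: 472 + 520 = 992 kbps = 0.992 Mbps.
Total bitrate: 2.592 Mbps.
Per item: 2.592 Mbps × 8640 s = 22,395 Mb = 2,799 MB.
Capacity: 12 TB = 96,000,000 Mb; 4286.69 items → 4286 complete.

4286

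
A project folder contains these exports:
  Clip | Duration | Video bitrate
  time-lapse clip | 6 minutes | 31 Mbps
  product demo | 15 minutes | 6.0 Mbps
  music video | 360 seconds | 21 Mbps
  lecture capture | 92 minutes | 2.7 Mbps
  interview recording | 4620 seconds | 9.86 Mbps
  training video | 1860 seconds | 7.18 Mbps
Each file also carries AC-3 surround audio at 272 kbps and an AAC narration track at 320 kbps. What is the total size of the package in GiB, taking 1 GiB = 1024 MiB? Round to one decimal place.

Audio total: 272 + 320 = 592 kbps = 0.592 Mbps.
time-lapse clip: 31.592 Mbps × 360 s = 11373.1 Mb
product demo: 6.592 Mbps × 900 s = 5932.8 Mb
music video: 21.592 Mbps × 360 s = 7773.1 Mb
lecture capture: 3.292 Mbps × 5520 s = 18171.8 Mb
interview recording: 10.452 Mbps × 4620 s = 48288.2 Mb
training video: 7.772 Mbps × 1860 s = 14455.9 Mb
Total: 105995.0 Mb = 13249.4 MB.
= 12.34 GiB.

12.3 GiB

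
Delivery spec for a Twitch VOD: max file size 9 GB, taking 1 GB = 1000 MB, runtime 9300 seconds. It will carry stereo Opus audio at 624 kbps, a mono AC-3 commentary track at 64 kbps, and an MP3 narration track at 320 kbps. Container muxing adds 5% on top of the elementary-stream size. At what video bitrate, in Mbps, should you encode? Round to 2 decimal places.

6.37 Mbps

Budget: 9 GB = 72000.0 Mb.
Stream payload after overhead: 72000.0 / 1.05 = 68571.4 Mb.
Total bitrate budget: 68571.4 Mb / 9300 s = 7.373 Mbps.
Audio total: 624 + 64 + 320 = 1008 kbps = 1.008 Mbps.
Video: 7.373 − 1.008 = 6.365 Mbps.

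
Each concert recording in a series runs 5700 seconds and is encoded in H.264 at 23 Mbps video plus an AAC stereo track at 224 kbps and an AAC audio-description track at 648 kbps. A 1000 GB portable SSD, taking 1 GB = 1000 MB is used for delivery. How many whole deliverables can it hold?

Audio total: 224 + 648 = 872 kbps = 0.872 Mbps.
Total bitrate: 23.872 Mbps.
Per item: 23.872 Mbps × 5700 s = 136,070 Mb = 17,009 MB.
Capacity: 1000 GB = 8,000,000 Mb; 58.79 items → 58 complete.

58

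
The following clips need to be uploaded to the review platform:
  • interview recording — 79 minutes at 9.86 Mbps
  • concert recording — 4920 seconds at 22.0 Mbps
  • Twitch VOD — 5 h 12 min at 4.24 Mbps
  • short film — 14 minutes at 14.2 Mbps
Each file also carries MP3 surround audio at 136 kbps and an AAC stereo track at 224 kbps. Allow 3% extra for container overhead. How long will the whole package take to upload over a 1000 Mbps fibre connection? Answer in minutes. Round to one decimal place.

Audio total: 136 + 224 = 360 kbps = 0.360 Mbps.
interview recording: 10.220 Mbps × 4740 s × 1.03 = 49896.1 Mb
concert recording: 22.360 Mbps × 4920 s × 1.03 = 113311.5 Mb
Twitch VOD: 4.600 Mbps × 18720 s × 1.03 = 88695.4 Mb
short film: 14.560 Mbps × 840 s × 1.03 = 12597.3 Mb
Total: 264500.3 Mb = 33062.5 MB.
At 1000 Mbps: 264500.3 / 1000 = 265 s ≈ 4.41 minutes.

4.4 minutes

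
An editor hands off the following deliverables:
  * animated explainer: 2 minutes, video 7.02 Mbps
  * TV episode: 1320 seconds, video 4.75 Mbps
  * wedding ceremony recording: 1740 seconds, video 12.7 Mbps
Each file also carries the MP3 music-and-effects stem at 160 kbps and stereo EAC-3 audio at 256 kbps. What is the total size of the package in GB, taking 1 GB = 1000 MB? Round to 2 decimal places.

3.82 GB

Audio total: 160 + 256 = 416 kbps = 0.416 Mbps.
animated explainer: 7.436 Mbps × 120 s = 892.3 Mb
TV episode: 5.166 Mbps × 1320 s = 6819.1 Mb
wedding ceremony recording: 13.116 Mbps × 1740 s = 22821.8 Mb
Total: 30533.3 Mb = 3816.7 MB.
= 3.817 GB.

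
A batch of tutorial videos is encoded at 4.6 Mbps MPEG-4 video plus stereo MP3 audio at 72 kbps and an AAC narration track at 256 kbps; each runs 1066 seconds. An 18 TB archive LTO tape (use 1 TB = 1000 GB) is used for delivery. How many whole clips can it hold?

Audio total: 72 + 256 = 328 kbps = 0.328 Mbps.
Total bitrate: 4.928 Mbps.
Per item: 4.928 Mbps × 1066 s = 5,253 Mb = 656.7 MB.
Capacity: 18 TB = 144,000,000 Mb; 27411.61 items → 27411 complete.

27411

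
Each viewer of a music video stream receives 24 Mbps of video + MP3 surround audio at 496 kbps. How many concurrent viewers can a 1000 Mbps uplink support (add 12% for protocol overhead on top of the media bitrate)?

36

Audio: 496 kbps = 0.496 Mbps.
Per-viewer media rate: 24.496 Mbps.
On the wire with 12% overhead: 27.436 Mbps.
1000 Mbps = 1,000 Mbps; 1,000 / 27.436 = 36.45 → 36 viewers.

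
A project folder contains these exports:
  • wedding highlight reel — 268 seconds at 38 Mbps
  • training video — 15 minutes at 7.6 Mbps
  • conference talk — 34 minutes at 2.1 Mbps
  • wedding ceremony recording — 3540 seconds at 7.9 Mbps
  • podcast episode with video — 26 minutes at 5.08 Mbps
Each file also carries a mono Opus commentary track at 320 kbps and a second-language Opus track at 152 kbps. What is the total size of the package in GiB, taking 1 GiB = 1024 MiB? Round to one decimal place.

7.1 GiB

Audio total: 320 + 152 = 472 kbps = 0.472 Mbps.
wedding highlight reel: 38.472 Mbps × 268 s = 10310.5 Mb
training video: 8.072 Mbps × 900 s = 7264.8 Mb
conference talk: 2.572 Mbps × 2040 s = 5246.9 Mb
wedding ceremony recording: 8.372 Mbps × 3540 s = 29636.9 Mb
podcast episode with video: 5.552 Mbps × 1560 s = 8661.1 Mb
Total: 61120.2 Mb = 7640.0 MB.
= 7.115 GiB.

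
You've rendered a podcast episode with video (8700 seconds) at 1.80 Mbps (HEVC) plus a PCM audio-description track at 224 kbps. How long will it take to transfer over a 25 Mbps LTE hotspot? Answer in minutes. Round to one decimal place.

11.7 minutes

Audio: 224 kbps = 0.224 Mbps.
Total bitrate: 2.024 Mbps.
File: 2.024 Mbps × 8700 s = 17608.8 Mb.
At 25 Mbps: 17608.8 / 25 = 704.4 s ≈ 11.7 minutes.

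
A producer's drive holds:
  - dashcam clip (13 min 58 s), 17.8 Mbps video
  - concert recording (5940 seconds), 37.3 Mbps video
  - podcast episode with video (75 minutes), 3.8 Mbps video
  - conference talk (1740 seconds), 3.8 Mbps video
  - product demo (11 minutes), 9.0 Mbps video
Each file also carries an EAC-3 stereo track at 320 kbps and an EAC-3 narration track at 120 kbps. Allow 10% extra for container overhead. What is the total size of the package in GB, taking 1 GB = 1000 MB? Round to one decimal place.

Audio total: 320 + 120 = 440 kbps = 0.440 Mbps.
dashcam clip: 18.240 Mbps × 838 s × 1.10 = 16813.6 Mb
concert recording: 37.740 Mbps × 5940 s × 1.10 = 246593.2 Mb
podcast episode with video: 4.240 Mbps × 4500 s × 1.10 = 20988.0 Mb
conference talk: 4.240 Mbps × 1740 s × 1.10 = 8115.4 Mb
product demo: 9.440 Mbps × 660 s × 1.10 = 6853.4 Mb
Total: 299363.6 Mb = 37420.4 MB.
= 37.42 GB.

37.4 GB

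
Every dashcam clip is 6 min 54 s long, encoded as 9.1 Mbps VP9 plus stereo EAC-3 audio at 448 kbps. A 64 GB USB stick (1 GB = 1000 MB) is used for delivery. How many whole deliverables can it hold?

6 min 54 s = 414 s
Audio: 448 kbps = 0.448 Mbps.
Total bitrate: 9.548 Mbps.
Per item: 9.548 Mbps × 414 s = 3,953 Mb = 494.1 MB.
Capacity: 64 GB = 512,000 Mb; 129.53 items → 129 complete.

129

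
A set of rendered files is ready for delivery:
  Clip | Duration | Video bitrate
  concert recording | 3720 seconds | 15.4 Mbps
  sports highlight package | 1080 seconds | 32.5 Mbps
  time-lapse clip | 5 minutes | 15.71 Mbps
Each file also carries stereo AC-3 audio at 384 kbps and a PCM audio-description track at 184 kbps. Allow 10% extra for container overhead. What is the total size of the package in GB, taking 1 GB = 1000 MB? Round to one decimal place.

13.7 GB

Audio total: 384 + 184 = 568 kbps = 0.568 Mbps.
concert recording: 15.968 Mbps × 3720 s × 1.10 = 65341.1 Mb
sports highlight package: 33.068 Mbps × 1080 s × 1.10 = 39284.8 Mb
time-lapse clip: 16.278 Mbps × 300 s × 1.10 = 5371.7 Mb
Total: 109997.6 Mb = 13749.7 MB.
= 13.75 GB.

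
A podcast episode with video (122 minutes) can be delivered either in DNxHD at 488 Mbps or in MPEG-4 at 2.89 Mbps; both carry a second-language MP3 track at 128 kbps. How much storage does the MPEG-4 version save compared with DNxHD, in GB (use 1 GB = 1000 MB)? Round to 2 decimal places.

122 min = 7320 s
Audio: 128 kbps = 0.128 Mbps.
DNxHD: 488.128 Mbps × 7320 s = 3573097.0 Mb = 446.637 GB.
MPEG-4: 3.018 Mbps × 7320 s = 22091.8 Mb = 2.761 GB.
Saving: 446.637 − 2.761 = 443.876 GB.

443.88 GB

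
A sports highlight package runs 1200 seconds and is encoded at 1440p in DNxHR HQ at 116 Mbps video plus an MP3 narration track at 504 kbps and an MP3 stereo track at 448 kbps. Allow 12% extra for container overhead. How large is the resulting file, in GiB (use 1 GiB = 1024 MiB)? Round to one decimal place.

Audio total: 504 + 448 = 952 kbps = 0.952 Mbps.
Total bitrate: 116 + 0.952 = 116.952 Mbps.
Stream data: 116.952 Mbps × 1200 s = 140342.4 Mb.
With 12% container overhead: ×1.12.
157,183 Mb = 19,647,936,000 bytes ÷ 1,073,741,824 = 18.30 GiB.

18.3 GiB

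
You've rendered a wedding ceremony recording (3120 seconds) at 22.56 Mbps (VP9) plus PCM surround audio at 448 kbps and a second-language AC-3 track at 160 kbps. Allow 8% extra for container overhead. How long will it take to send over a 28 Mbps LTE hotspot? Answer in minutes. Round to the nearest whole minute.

Audio total: 448 + 160 = 608 kbps = 0.608 Mbps.
Total bitrate: 23.168 Mbps.
File: 23.168 Mbps × 3120 s = 72284.2 Mb.
With 8% container overhead: ×1.08. → 78066.9 Mb.
At 28 Mbps: 78066.9 / 28 = 2788.1 s ≈ 46.5 minutes.

46 minutes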